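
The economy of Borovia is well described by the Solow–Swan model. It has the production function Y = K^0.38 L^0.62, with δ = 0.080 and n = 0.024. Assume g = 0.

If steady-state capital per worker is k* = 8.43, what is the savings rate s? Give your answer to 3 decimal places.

At the steady state, Δk = 0, so s·k^α = (n + δ)·k.
So s / (n + δ) = (k*)^(1−α) = 8.43^0.62 = 3.7498.
Therefore s = 3.7498 × (n + δ) = 3.7498 × 0.104 = 0.3900.

s ≈ 0.390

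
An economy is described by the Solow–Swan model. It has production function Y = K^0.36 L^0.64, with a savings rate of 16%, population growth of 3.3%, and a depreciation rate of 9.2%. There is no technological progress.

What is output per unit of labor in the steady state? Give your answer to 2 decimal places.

Steady state requires s·f(k) = (n + δ)·k, i.e. s·k^α = (n + δ)·k.
Rearranging, k^(1−α) = s / (n + δ).
k^0.64 = 0.16 / (0.033 + 0.092) = 0.16 / 0.125 = 1.2800
k* = 1.2800^(1/0.64) ≈ 1.4707
y* = (k*)^α = 1.4707^0.36 ≈ 1.1490

y* ≈ 1.15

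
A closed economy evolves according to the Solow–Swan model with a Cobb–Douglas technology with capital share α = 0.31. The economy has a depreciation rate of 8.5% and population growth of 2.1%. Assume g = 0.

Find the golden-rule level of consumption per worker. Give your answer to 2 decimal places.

c_gold ≈ 1.12

At the golden rule, f'(k) = n + δ, so α·k^(α−1) = n + δ and k_gold = (α/(n + δ))^(1/(1−α)).
k_gold = (0.31/0.106)^(1/0.69) = 2.9245^1.4493 ≈ 4.7364
c_gold = f(k_gold) − (n + δ)·k_gold = 1.6195 − 0.106×4.7364 ≈ 1.1174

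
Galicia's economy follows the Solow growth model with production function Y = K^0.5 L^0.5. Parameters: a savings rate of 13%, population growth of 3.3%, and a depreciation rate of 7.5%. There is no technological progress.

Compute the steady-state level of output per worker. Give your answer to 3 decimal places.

At the steady state, Δk = 0, so s·k^α = (n + δ)·k.
Dividing both sides by k: k^(1−α) = s / (n + δ).
k^0.5 = 0.13 / (0.033 + 0.075) = 0.13 / 0.108 = 1.2037
k* = 1.2037^(1/0.5) ≈ 1.4489
y* = (k*)^α = 1.4489^0.5 ≈ 1.2037

y* = 1.204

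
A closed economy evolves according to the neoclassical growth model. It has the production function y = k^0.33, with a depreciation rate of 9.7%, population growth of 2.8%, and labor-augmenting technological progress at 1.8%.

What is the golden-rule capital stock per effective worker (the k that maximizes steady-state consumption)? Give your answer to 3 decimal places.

The golden rule sets f'(k) = n + g + δ, i.e. α·k^(α−1) = n + g + δ.
So k^(1−α) = α / (n + g + δ) = 0.33 / 0.143 = 2.3077.
k_gold = 2.3077^(1/0.67) ≈ 3.4838

k_gold ≈ 3.484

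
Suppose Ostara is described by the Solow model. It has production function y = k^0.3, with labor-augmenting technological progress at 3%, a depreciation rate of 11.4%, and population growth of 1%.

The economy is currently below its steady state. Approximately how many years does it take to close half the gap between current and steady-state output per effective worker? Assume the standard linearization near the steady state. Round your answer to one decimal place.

t_½ ≈ 6.4 years

Near the steady state the convergence rate is λ = (1 − α)(n + g + δ).
λ = (1 − 0.3) × 0.154 = 0.7 × 0.154 = 0.1078
Half-life = ln 2 / λ = 0.6931 / 0.1078 ≈ 6.43 years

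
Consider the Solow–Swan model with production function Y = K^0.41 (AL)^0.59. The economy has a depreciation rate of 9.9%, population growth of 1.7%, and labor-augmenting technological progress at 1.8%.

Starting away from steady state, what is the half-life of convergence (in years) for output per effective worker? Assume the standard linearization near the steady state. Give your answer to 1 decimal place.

Near the steady state the convergence rate is λ = (1 − α)(n + g + δ).
λ = (1 − 0.41) × 0.134 = 0.59 × 0.134 = 0.07906
Half-life = ln 2 / λ = 0.6931 / 0.07906 ≈ 8.77 years

half-life ≈ 8.8 years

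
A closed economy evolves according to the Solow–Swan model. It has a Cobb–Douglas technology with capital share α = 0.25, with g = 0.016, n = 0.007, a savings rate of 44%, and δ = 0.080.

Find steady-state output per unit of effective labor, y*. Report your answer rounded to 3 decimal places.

y* ≈ 1.623

At the steady state, Δk = 0, so s·k^α = (n + g + δ)·k.
Rearranging, k^(1−α) = s / (n + g + δ).
k^0.75 = 0.44 / (0.007 + 0.016 + 0.080) = 0.44 / 0.103 = 4.2718
k* = 4.2718^(1/0.75) ≈ 6.9313
y* = (k*)^α = 6.9313^0.25 ≈ 1.6226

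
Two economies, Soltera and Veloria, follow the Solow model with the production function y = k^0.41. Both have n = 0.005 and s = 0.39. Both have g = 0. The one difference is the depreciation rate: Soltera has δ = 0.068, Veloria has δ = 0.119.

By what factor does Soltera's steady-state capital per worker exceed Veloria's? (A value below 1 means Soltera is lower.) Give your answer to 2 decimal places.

Steady-state k* = [s/(n + δ)]^(1/(1−α)), so the ratio is [ (s_S/(n + δ)_S) / (s_V/(n + δ)_V) ]^1.6949.
s_S/(n + δ)_S = 0.39/0.073 = 5.3425; s_V/(n + δ)_V = 0.39/0.124 = 3.1452.
Ratio = (5.3425/3.1452)^1.6949 = 1.6986^1.6949 ≈ 2.4546

k*_S / k*_V ≈ 2.45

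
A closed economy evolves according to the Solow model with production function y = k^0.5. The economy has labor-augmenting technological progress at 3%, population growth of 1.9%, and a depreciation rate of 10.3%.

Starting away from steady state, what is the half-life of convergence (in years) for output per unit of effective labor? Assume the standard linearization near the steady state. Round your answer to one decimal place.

half-life ≈ 9.1 years

Near the steady state the convergence rate is λ = (1 − α)(n + g + δ).
λ = (1 − 0.5) × 0.152 = 0.5 × 0.152 = 0.0760
Half-life = ln 2 / λ = 0.6931 / 0.0760 ≈ 9.12 years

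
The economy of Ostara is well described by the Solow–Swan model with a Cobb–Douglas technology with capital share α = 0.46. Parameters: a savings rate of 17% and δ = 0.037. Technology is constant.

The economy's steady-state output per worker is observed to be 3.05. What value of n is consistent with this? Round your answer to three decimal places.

n ≈ 0.009

In steady state, investment equals break-even investment: s·k^α = (n + δ)·k.
Since y* = [s/(n + δ)]^(α/(1−α)), we have s/(n + δ) = (y*)^((1−α)/α) = 3.05^1.1739 = 3.7027.
Therefore n + δ = s / 3.7027 = 0.17 / 3.7027 = 0.0459, so n = 0.0459 − 0.037 = 0.0089.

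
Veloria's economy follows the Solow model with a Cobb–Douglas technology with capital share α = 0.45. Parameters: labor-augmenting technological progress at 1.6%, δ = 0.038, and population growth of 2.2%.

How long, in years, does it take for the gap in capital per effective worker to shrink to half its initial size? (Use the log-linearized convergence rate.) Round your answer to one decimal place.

t_½ ≈ 16.6 years

Near the steady state the convergence rate is λ = (1 − α)(n + g + δ).
λ = (1 − 0.45) × 0.076 = 0.55 × 0.076 = 0.0418
Half-life = ln 2 / λ = 0.6931 / 0.0418 ≈ 16.58 years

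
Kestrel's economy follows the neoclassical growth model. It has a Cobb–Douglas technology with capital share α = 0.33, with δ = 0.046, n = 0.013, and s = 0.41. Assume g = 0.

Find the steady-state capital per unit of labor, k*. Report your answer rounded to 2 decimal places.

Steady state requires s·f(k) = (n + δ)·k, i.e. s·k^α = (n + δ)·k.
Dividing both sides by k: k^(1−α) = s / (n + δ).
k^0.67 = 0.41 / (0.013 + 0.046) = 0.41 / 0.059 = 6.9492
k* = 6.9492^(1/0.67) ≈ 18.0559

k* = 18.06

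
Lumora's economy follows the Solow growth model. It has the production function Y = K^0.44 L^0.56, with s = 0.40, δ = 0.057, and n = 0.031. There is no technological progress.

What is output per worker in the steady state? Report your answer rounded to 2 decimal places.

y* = 3.29

In steady state, investment equals break-even investment: s·k^α = (n + δ)·k.
Rearranging, k^(1−α) = s / (n + δ).
k^0.56 = 0.40 / (0.031 + 0.057) = 0.40 / 0.088 = 4.5455
k* = 4.5455^(1/0.56) ≈ 14.9366
y* = (k*)^α = 14.9366^0.44 ≈ 3.2860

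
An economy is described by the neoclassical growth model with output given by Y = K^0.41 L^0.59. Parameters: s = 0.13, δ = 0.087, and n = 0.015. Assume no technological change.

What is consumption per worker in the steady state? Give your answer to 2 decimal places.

c* = 1.03

Steady state requires s·f(k) = (n + δ)·k, i.e. s·k^α = (n + δ)·k.
Rearranging, k^(1−α) = s / (n + δ).
k^0.59 = 0.13 / (0.015 + 0.087) = 0.13 / 0.102 = 1.2745
k* = 1.2745^(1/0.59) ≈ 1.5085
y* = (k*)^α = 1.5085^0.41 ≈ 1.1836
c* = (1 − s)·y* = (1 − 0.13) × 1.1836 ≈ 1.0297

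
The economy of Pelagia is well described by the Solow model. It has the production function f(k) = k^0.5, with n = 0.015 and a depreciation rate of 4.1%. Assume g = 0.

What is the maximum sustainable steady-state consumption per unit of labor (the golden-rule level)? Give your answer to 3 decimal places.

c_gold ≈ 4.464

At the golden rule, f'(k) = n + δ, so α·k^(α−1) = n + δ and k_gold = (α/(n + δ))^(1/(1−α)).
k_gold = (0.5/0.056)^(1/0.5) = 8.9286^2 ≈ 79.7199
c_gold = f(k_gold) − (n + δ)·k_gold = 8.9286 − 0.056×79.7199 ≈ 4.4643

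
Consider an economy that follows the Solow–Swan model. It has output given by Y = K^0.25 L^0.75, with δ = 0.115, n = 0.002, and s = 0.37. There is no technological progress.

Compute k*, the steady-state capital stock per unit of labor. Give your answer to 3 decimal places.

k* ≈ 4.642

In steady state, investment equals break-even investment: s·k^α = (n + δ)·k.
Rearranging, k^(1−α) = s / (n + δ).
k^0.75 = 0.37 / (0.002 + 0.115) = 0.37 / 0.117 = 3.1624
k* = 3.1624^(1/0.75) ≈ 4.6418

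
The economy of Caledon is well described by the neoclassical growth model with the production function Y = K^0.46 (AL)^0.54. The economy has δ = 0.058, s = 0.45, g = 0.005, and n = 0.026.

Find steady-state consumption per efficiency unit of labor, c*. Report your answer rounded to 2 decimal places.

At the steady state, Δk = 0, so s·k^α = (n + g + δ)·k.
Rearranging, k^(1−α) = s / (n + g + δ).
k^0.54 = 0.45 / (0.026 + 0.005 + 0.058) = 0.45 / 0.089 = 5.0562
k* = 5.0562^(1/0.54) ≈ 20.1084
y* = (k*)^α = 20.1084^0.46 ≈ 3.9770
c* = (1 − s)·y* = (1 − 0.45) × 3.9770 ≈ 2.1874

c* = 2.19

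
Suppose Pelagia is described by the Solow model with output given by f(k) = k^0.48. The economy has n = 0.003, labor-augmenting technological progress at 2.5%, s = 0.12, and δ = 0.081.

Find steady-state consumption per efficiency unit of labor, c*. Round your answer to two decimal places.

In steady state, investment equals break-even investment: s·k^α = (n + g + δ)·k.
Dividing both sides by k: k^(1−α) = s / (n + g + δ).
k^0.52 = 0.12 / (0.003 + 0.025 + 0.081) = 0.12 / 0.109 = 1.1009
k* = 1.1009^(1/0.52) ≈ 1.2031
y* = (k*)^α = 1.2031^0.48 ≈ 1.0928
c* = (1 − s)·y* = (1 − 0.12) × 1.0928 ≈ 0.9617

c* ≈ 0.96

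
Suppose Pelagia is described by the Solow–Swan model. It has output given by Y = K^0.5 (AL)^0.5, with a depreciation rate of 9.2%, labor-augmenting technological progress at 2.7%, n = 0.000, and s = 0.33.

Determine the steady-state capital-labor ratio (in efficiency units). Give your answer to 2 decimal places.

k* ≈ 7.69

In steady state, investment equals break-even investment: s·k^α = (n + g + δ)·k.
Rearranging, k^(1−α) = s / (n + g + δ).
k^0.5 = 0.33 / (0.000 + 0.027 + 0.092) = 0.33 / 0.119 = 2.7731
k* = 2.7731^(1/0.5) ≈ 7.6901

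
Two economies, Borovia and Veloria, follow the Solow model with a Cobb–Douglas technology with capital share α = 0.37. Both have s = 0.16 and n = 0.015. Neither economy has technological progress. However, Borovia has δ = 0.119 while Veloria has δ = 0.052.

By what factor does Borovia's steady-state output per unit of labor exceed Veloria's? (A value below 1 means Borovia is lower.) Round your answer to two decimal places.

Steady-state y* = [s/(n + δ)]^(α/(1−α)), so the ratio is [ (s_B/(n + δ)_B) / (s_V/(n + δ)_V) ]^0.5873.
s_B/(n + δ)_B = 0.16/0.134 = 1.1940; s_V/(n + δ)_V = 0.16/0.067 = 2.3881.
Ratio = (1.1940/2.3881)^0.5873 = 0.5000^0.5873 ≈ 0.6656

ratio ≈ 0.67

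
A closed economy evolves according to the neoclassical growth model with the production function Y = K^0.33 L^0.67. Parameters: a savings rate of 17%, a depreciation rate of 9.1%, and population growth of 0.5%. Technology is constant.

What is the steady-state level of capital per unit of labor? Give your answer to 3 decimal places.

k* = 2.346

At the steady state, Δk = 0, so s·k^α = (n + δ)·k.
Dividing both sides by k: k^(1−α) = s / (n + δ).
k^0.67 = 0.17 / (0.005 + 0.091) = 0.17 / 0.096 = 1.7708
k* = 1.7708^(1/0.67) ≈ 2.3464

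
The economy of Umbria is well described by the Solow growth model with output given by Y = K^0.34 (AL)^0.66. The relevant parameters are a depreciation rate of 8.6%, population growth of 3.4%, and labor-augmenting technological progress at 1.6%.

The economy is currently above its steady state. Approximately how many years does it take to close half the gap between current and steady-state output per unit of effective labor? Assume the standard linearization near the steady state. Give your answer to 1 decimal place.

Near the steady state the convergence rate is λ = (1 − α)(n + g + δ).
λ = (1 − 0.34) × 0.136 = 0.66 × 0.136 = 0.08976
Half-life = ln 2 / λ = 0.6931 / 0.08976 ≈ 7.72 years

about 7.7 years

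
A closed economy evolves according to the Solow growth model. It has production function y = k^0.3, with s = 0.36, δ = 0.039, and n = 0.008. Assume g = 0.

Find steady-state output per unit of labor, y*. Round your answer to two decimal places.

Steady state requires s·f(k) = (n + δ)·k, i.e. s·k^α = (n + δ)·k.
Rearranging, k^(1−α) = s / (n + δ).
k^0.7 = 0.36 / (0.008 + 0.039) = 0.36 / 0.047 = 7.6596
k* = 7.6596^(1/0.7) ≈ 18.3295
y* = (k*)^α = 18.3295^0.3 ≈ 2.3930

y* ≈ 2.39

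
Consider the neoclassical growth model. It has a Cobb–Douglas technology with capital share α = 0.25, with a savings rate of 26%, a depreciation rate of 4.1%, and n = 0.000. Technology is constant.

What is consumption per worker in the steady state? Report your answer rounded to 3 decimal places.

c* = 1.370

At the steady state, Δk = 0, so s·k^α = (n + δ)·k.
Rearranging, k^(1−α) = s / (n + δ).
k^0.75 = 0.26 / (0.000 + 0.041) = 0.26 / 0.041 = 6.3415
k* = 6.3415^(1/0.75) ≈ 11.7379
y* = (k*)^α = 11.7379^0.25 ≈ 1.8510
c* = (1 − s)·y* = (1 − 0.26) × 1.8510 ≈ 1.3697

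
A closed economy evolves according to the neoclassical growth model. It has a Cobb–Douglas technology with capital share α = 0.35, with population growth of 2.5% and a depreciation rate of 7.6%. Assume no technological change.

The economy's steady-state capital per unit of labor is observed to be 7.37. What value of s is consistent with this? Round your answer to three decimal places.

In steady state, investment equals break-even investment: s·k^α = (n + δ)·k.
So s / (n + δ) = (k*)^(1−α) = 7.37^0.65 = 3.6631.
Therefore s = 3.6631 × (n + δ) = 3.6631 × 0.101 = 0.3700.

s ≈ 0.370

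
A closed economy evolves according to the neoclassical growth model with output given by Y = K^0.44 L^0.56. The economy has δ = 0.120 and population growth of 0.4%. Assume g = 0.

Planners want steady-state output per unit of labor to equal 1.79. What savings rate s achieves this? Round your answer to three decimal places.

s ≈ 0.260

At the steady state, Δk = 0, so s·k^α = (n + δ)·k.
Since y* = [s/(n + δ)]^(α/(1−α)), we have s/(n + δ) = (y*)^((1−α)/α) = 1.79^1.2727 = 2.0980.
Therefore s = 2.0980 × (n + δ) = 2.0980 × 0.124 = 0.2602.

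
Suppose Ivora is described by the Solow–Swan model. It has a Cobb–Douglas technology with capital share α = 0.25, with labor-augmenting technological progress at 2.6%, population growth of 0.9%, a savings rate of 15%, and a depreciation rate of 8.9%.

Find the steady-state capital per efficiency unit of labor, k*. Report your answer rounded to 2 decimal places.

At the steady state, Δk = 0, so s·k^α = (n + g + δ)·k.
Rearranging, k^(1−α) = s / (n + g + δ).
k^0.75 = 0.15 / (0.009 + 0.026 + 0.089) = 0.15 / 0.124 = 1.2097
k* = 1.2097^(1/0.75) ≈ 1.2890

k* ≈ 1.29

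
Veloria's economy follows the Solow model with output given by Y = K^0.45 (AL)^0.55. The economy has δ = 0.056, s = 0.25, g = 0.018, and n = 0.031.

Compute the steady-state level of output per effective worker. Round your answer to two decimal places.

y* = 2.03

At the steady state, Δk = 0, so s·k^α = (n + g + δ)·k.
Rearranging, k^(1−α) = s / (n + g + δ).
k^0.55 = 0.25 / (0.031 + 0.018 + 0.056) = 0.25 / 0.105 = 2.3810
k* = 2.3810^(1/0.55) ≈ 4.8419
y* = (k*)^α = 4.8419^0.45 ≈ 2.0336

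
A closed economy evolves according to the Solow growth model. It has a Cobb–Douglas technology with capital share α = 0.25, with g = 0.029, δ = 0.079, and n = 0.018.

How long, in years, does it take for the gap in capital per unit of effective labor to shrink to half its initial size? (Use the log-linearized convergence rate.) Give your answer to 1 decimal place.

about 7.3 years

Near the steady state the convergence rate is λ = (1 − α)(n + g + δ).
λ = (1 − 0.25) × 0.126 = 0.75 × 0.126 = 0.0945
Half-life = ln 2 / λ = 0.6931 / 0.0945 ≈ 7.33 years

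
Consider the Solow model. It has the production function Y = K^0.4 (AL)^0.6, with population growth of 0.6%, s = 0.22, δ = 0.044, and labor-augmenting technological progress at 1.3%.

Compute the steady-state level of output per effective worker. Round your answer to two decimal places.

Steady state requires s·f(k) = (n + g + δ)·k, i.e. s·k^α = (n + g + δ)·k.
Dividing both sides by k: k^(1−α) = s / (n + g + δ).
k^0.6 = 0.22 / (0.006 + 0.013 + 0.044) = 0.22 / 0.063 = 3.4921
k* = 3.4921^(1/0.6) ≈ 8.0379
y* = (k*)^α = 8.0379^0.4 ≈ 2.3017

y* = 2.30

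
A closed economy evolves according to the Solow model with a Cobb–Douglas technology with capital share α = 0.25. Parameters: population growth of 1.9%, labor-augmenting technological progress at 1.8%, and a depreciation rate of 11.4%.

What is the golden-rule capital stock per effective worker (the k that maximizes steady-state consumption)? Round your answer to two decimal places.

The golden rule sets f'(k) = n + g + δ, i.e. α·k^(α−1) = n + g + δ.
So k^(1−α) = α / (n + g + δ) = 0.25 / 0.151 = 1.6556.
k_gold = 1.6556^(1/0.75) ≈ 1.9586

k_gold ≈ 1.96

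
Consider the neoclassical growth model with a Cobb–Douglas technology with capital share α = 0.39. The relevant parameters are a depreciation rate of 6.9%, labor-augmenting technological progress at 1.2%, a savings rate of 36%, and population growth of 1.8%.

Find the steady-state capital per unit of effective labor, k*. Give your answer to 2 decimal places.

In steady state, investment equals break-even investment: s·k^α = (n + g + δ)·k.
Dividing both sides by k: k^(1−α) = s / (n + g + δ).
k^0.61 = 0.36 / (0.018 + 0.012 + 0.069) = 0.36 / 0.099 = 3.6364
k* = 3.6364^(1/0.61) ≈ 8.3011

k* = 8.30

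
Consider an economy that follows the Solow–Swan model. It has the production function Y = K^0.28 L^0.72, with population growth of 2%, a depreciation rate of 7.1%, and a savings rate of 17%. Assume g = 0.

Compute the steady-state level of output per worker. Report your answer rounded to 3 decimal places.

Steady state requires s·f(k) = (n + δ)·k, i.e. s·k^α = (n + δ)·k.
Rearranging, k^(1−α) = s / (n + δ).
k^0.72 = 0.17 / (0.020 + 0.071) = 0.17 / 0.091 = 1.8681
k* = 1.8681^(1/0.72) ≈ 2.3820
y* = (k*)^α = 2.3820^0.28 ≈ 1.2751

y* = 1.275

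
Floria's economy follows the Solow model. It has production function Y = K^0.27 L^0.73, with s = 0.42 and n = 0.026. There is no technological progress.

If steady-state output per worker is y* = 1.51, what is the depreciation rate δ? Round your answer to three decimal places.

δ ≈ 0.112

Steady state requires s·f(k) = (n + δ)·k, i.e. s·k^α = (n + δ)·k.
Since y* = [s/(n + δ)]^(α/(1−α)), we have s/(n + δ) = (y*)^((1−α)/α) = 1.51^2.7037 = 3.0472.
Therefore n + δ = s / 3.0472 = 0.42 / 3.0472 = 0.1378, so δ = 0.1378 − 0.026 = 0.1118.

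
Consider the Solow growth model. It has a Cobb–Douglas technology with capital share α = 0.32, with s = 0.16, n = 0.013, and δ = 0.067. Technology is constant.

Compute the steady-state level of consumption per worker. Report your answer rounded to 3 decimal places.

c* ≈ 1.164

Steady state requires s·f(k) = (n + δ)·k, i.e. s·k^α = (n + δ)·k.
Rearranging, k^(1−α) = s / (n + δ).
k^0.68 = 0.16 / (0.013 + 0.067) = 0.16 / 0.080 = 2.0000
k* = 2.0000^(1/0.68) ≈ 2.7713
y* = (k*)^α = 2.7713^0.32 ≈ 1.3857
c* = (1 − s)·y* = (1 − 0.16) × 1.3857 ≈ 1.1640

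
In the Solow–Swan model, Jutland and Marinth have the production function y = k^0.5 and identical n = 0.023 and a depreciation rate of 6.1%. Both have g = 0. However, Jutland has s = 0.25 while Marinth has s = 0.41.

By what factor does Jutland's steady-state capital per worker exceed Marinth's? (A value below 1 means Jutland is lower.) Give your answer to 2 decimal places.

k*_J / k*_M ≈ 0.37

Steady-state k* = [s/(n + δ)]^(1/(1−α)), so the ratio is [ (s_J/(n + δ)_J) / (s_M/(n + δ)_M) ]^2.
s_J/(n + δ)_J = 0.25/0.084 = 2.9762; s_M/(n + δ)_M = 0.41/0.084 = 4.8810.
Ratio = (2.9762/4.8810)^2 = 0.6098^2 ≈ 0.3719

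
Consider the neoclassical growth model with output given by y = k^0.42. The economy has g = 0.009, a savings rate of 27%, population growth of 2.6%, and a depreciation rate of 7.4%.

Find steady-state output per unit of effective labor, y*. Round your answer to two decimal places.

y* ≈ 1.93

At the steady state, Δk = 0, so s·k^α = (n + g + δ)·k.
Dividing both sides by k: k^(1−α) = s / (n + g + δ).
k^0.58 = 0.27 / (0.026 + 0.009 + 0.074) = 0.27 / 0.109 = 2.4771
k* = 2.4771^(1/0.58) ≈ 4.7776
y* = (k*)^α = 4.7776^0.42 ≈ 1.9287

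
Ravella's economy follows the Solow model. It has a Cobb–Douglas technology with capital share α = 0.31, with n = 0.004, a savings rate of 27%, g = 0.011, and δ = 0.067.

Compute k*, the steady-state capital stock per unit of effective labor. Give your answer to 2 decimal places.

At the steady state, Δk = 0, so s·k^α = (n + g + δ)·k.
Rearranging, k^(1−α) = s / (n + g + δ).
k^0.69 = 0.27 / (0.004 + 0.011 + 0.067) = 0.27 / 0.082 = 3.2927
k* = 3.2927^(1/0.69) ≈ 5.6244

k* = 5.62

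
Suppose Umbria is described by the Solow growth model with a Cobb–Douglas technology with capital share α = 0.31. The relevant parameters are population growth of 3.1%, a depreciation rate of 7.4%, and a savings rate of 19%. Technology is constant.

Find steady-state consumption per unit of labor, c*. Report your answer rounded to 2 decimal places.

Steady state requires s·f(k) = (n + δ)·k, i.e. s·k^α = (n + δ)·k.
Dividing both sides by k: k^(1−α) = s / (n + δ).
k^0.69 = 0.19 / (0.031 + 0.074) = 0.19 / 0.105 = 1.8095
k* = 1.8095^(1/0.69) ≈ 2.3620
y* = (k*)^α = 2.3620^0.31 ≈ 1.3053
c* = (1 − s)·y* = (1 − 0.19) × 1.3053 ≈ 1.0573

c* = 1.06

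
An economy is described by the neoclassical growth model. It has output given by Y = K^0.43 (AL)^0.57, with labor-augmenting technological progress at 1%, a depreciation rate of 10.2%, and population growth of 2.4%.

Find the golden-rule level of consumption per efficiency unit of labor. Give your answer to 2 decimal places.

At the golden rule, f'(k) = n + g + δ, so α·k^(α−1) = n + g + δ and k_gold = (α/(n + g + δ))^(1/(1−α)).
k_gold = (0.43/0.136)^(1/0.57) = 3.1618^1.7544 ≈ 7.5350
c_gold = f(k_gold) − (n + g + δ)·k_gold = 2.3831 − 0.136×7.5350 ≈ 1.3583

c_gold ≈ 1.36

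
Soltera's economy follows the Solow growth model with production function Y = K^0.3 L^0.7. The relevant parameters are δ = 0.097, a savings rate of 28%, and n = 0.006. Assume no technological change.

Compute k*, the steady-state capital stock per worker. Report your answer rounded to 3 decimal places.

In steady state, investment equals break-even investment: s·k^α = (n + δ)·k.
Dividing both sides by k: k^(1−α) = s / (n + δ).
k^0.7 = 0.28 / (0.006 + 0.097) = 0.28 / 0.103 = 2.7184
k* = 2.7184^(1/0.7) ≈ 4.1730

k* = 4.173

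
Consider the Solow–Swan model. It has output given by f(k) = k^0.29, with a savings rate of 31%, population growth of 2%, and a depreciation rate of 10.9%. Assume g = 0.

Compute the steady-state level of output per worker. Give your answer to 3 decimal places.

y* = 1.431

Steady state requires s·f(k) = (n + δ)·k, i.e. s·k^α = (n + δ)·k.
Rearranging, k^(1−α) = s / (n + δ).
k^0.71 = 0.31 / (0.020 + 0.109) = 0.31 / 0.129 = 2.4031
k* = 2.4031^(1/0.71) ≈ 3.4379
y* = (k*)^α = 3.4379^0.29 ≈ 1.4306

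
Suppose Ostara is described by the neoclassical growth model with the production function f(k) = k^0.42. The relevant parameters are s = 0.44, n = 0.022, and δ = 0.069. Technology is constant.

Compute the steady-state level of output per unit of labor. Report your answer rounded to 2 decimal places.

y* = 3.13

Steady state requires s·f(k) = (n + δ)·k, i.e. s·k^α = (n + δ)·k.
Rearranging, k^(1−α) = s / (n + δ).
k^0.58 = 0.44 / (0.022 + 0.069) = 0.44 / 0.091 = 4.8352
k* = 4.8352^(1/0.58) ≈ 15.1365
y* = (k*)^α = 15.1365^0.42 ≈ 3.1305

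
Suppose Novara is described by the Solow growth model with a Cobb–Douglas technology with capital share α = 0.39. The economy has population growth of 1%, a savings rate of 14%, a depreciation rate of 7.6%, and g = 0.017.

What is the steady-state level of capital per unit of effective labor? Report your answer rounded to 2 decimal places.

Steady state requires s·f(k) = (n + g + δ)·k, i.e. s·k^α = (n + g + δ)·k.
Dividing both sides by k: k^(1−α) = s / (n + g + δ).
k^0.61 = 0.14 / (0.010 + 0.017 + 0.076) = 0.14 / 0.103 = 1.3592
k* = 1.3592^(1/0.61) ≈ 1.6539

k* ≈ 1.65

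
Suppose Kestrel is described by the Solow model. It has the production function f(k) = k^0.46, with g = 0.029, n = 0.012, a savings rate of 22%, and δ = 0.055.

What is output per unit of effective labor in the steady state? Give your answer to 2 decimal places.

Steady state requires s·f(k) = (n + g + δ)·k, i.e. s·k^α = (n + g + δ)·k.
Rearranging, k^(1−α) = s / (n + g + δ).
k^0.54 = 0.22 / (0.012 + 0.029 + 0.055) = 0.22 / 0.096 = 2.2917
k* = 2.2917^(1/0.54) ≈ 4.6447
y* = (k*)^α = 4.6447^0.46 ≈ 2.0268

y* ≈ 2.03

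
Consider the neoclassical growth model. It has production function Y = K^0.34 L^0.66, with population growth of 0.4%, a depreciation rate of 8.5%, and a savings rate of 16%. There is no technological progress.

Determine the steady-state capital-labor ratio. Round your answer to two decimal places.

Steady state requires s·f(k) = (n + δ)·k, i.e. s·k^α = (n + δ)·k.
Rearranging, k^(1−α) = s / (n + δ).
k^0.66 = 0.16 / (0.004 + 0.085) = 0.16 / 0.089 = 1.7978
k* = 1.7978^(1/0.66) ≈ 2.4320

k* ≈ 2.43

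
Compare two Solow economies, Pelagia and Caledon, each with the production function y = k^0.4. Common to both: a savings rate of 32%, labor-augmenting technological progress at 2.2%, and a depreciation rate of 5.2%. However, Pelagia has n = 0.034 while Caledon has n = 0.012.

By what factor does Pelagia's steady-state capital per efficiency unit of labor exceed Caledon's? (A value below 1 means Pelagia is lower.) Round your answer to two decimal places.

ratio ≈ 0.68

Steady-state k* = [s/(n + g + δ)]^(1/(1−α)), so the ratio is [ (s_P/(n + g + δ)_P) / (s_C/(n + g + δ)_C) ]^1.6667.
s_P/(n + g + δ)_P = 0.32/0.108 = 2.9630; s_C/(n + g + δ)_C = 0.32/0.086 = 3.7209.
Ratio = (2.9630/3.7209)^1.6667 = 0.7963^1.6667 ≈ 0.6841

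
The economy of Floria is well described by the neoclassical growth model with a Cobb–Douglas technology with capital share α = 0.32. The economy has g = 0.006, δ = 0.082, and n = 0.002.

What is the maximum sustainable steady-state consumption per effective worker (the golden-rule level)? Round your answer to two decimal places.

c_gold ≈ 1.24

At the golden rule, f'(k) = n + g + δ, so α·k^(α−1) = n + g + δ and k_gold = (α/(n + g + δ))^(1/(1−α)).
k_gold = (0.32/0.090)^(1/0.68) = 3.5556^1.4706 ≈ 6.4591
c_gold = f(k_gold) − (n + g + δ)·k_gold = 1.8166 − 0.090×6.4591 ≈ 1.2353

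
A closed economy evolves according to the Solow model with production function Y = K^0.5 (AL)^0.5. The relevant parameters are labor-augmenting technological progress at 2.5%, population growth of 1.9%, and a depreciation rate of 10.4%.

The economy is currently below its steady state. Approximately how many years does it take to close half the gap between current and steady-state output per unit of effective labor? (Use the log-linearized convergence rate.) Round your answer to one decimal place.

half-life ≈ 9.4 years

Near the steady state the convergence rate is λ = (1 − α)(n + g + δ).
λ = (1 − 0.5) × 0.148 = 0.5 × 0.148 = 0.0740
Half-life = ln 2 / λ = 0.6931 / 0.0740 ≈ 9.37 years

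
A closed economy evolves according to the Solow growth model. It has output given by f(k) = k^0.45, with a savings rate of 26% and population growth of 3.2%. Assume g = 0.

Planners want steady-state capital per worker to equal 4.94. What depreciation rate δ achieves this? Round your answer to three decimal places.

At the steady state, Δk = 0, so s·k^α = (n + δ)·k.
So s / (n + δ) = (k*)^(1−α) = 4.94^0.55 = 2.4074.
Therefore n + δ = s / 2.4074 = 0.26 / 2.4074 = 0.1080, so δ = 0.1080 − 0.032 = 0.0760.

δ ≈ 0.076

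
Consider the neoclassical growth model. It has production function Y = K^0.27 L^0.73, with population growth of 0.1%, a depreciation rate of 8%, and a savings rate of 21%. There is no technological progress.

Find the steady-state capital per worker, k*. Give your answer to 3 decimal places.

k* ≈ 3.688

Steady state requires s·f(k) = (n + δ)·k, i.e. s·k^α = (n + δ)·k.
Rearranging, k^(1−α) = s / (n + δ).
k^0.73 = 0.21 / (0.001 + 0.080) = 0.21 / 0.081 = 2.5926
k* = 2.5926^(1/0.73) ≈ 3.6877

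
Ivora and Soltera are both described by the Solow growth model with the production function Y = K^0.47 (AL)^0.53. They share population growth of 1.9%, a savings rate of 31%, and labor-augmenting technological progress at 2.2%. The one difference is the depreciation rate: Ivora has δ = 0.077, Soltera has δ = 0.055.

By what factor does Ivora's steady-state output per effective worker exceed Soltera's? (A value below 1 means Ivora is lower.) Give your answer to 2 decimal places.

ratio ≈ 0.83

Steady-state y* = [s/(n + g + δ)]^(α/(1−α)), so the ratio is [ (s_I/(n + g + δ)_I) / (s_S/(n + g + δ)_S) ]^0.8868.
s_I/(n + g + δ)_I = 0.31/0.118 = 2.6271; s_S/(n + g + δ)_S = 0.31/0.096 = 3.2292.
Ratio = (2.6271/3.2292)^0.8868 = 0.8135^0.8868 ≈ 0.8327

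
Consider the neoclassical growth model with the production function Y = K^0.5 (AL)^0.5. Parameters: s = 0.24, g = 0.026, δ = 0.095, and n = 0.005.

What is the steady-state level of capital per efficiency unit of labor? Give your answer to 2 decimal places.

At the steady state, Δk = 0, so s·k^α = (n + g + δ)·k.
Rearranging, k^(1−α) = s / (n + g + δ).
k^0.5 = 0.24 / (0.005 + 0.026 + 0.095) = 0.24 / 0.126 = 1.9048
k* = 1.9048^(1/0.5) ≈ 3.6283

k* = 3.63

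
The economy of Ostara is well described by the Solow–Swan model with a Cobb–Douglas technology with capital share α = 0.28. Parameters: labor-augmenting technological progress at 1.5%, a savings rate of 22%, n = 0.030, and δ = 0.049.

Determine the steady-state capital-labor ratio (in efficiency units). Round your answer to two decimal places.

k* ≈ 3.26

Steady state requires s·f(k) = (n + g + δ)·k, i.e. s·k^α = (n + g + δ)·k.
Rearranging, k^(1−α) = s / (n + g + δ).
k^0.72 = 0.22 / (0.030 + 0.015 + 0.049) = 0.22 / 0.094 = 2.3404
k* = 2.3404^(1/0.72) ≈ 3.2576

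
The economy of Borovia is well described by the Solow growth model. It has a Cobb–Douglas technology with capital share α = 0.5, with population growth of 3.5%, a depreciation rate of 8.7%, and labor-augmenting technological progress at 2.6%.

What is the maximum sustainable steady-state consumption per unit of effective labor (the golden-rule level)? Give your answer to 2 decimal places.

At the golden rule, f'(k) = n + g + δ, so α·k^(α−1) = n + g + δ and k_gold = (α/(n + g + δ))^(1/(1−α)).
k_gold = (0.5/0.148)^(1/0.5) = 3.3784^2 ≈ 11.4136
c_gold = f(k_gold) − (n + g + δ)·k_gold = 3.3784 − 0.148×11.4136 ≈ 1.6892

c_gold ≈ 1.69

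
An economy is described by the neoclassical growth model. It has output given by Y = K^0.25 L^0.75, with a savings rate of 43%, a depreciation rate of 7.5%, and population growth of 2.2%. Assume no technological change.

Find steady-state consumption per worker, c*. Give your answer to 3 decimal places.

c* = 0.936

At the steady state, Δk = 0, so s·k^α = (n + δ)·k.
Dividing both sides by k: k^(1−α) = s / (n + δ).
k^0.75 = 0.43 / (0.022 + 0.075) = 0.43 / 0.097 = 4.4330
k* = 4.4330^(1/0.75) ≈ 7.2822
y* = (k*)^α = 7.2822^0.25 ≈ 1.6427
c* = (1 − s)·y* = (1 − 0.43) × 1.6427 ≈ 0.9363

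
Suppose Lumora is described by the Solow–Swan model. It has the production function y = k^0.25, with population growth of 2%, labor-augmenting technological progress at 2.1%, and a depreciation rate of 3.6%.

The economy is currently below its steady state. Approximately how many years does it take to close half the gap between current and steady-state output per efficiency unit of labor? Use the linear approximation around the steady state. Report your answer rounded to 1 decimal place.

Near the steady state the convergence rate is λ = (1 − α)(n + g + δ).
λ = (1 − 0.25) × 0.077 = 0.75 × 0.077 = 0.05775
Half-life = ln 2 / λ = 0.6931 / 0.05775 ≈ 12.00 years

half-life ≈ 12.0 years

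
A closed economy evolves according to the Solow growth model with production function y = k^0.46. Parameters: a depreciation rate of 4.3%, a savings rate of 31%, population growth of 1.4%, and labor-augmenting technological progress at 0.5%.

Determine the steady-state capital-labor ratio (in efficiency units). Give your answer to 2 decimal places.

Steady state requires s·f(k) = (n + g + δ)·k, i.e. s·k^α = (n + g + δ)·k.
Rearranging, k^(1−α) = s / (n + g + δ).
k^0.54 = 0.31 / (0.014 + 0.005 + 0.043) = 0.31 / 0.062 = 5.0000
k* = 5.0000^(1/0.54) ≈ 19.6965

k* = 19.70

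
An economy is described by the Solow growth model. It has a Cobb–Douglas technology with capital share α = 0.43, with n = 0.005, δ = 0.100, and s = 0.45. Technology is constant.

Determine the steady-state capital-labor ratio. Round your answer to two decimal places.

k* = 12.85

At the steady state, Δk = 0, so s·k^α = (n + δ)·k.
Rearranging, k^(1−α) = s / (n + δ).
k^0.57 = 0.45 / (0.005 + 0.100) = 0.45 / 0.105 = 4.2857
k* = 4.2857^(1/0.57) ≈ 12.8472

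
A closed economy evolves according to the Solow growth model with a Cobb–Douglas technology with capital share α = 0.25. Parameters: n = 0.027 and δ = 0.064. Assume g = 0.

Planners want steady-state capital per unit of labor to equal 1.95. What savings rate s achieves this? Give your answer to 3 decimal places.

At the steady state, Δk = 0, so s·k^α = (n + δ)·k.
So s / (n + δ) = (k*)^(1−α) = 1.95^0.75 = 1.6502.
Therefore s = 1.6502 × (n + δ) = 1.6502 × 0.091 = 0.1502.

s ≈ 0.150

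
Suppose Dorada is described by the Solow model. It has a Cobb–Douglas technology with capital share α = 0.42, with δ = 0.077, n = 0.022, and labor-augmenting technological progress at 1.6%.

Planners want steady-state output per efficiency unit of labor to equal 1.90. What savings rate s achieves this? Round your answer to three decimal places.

In steady state, investment equals break-even investment: s·k^α = (n + g + δ)·k.
Since y* = [s/(n + g + δ)]^(α/(1−α)), we have s/(n + g + δ) = (y*)^((1−α)/α) = 1.90^1.381 = 2.4264.
Therefore s = 2.4264 × (n + g + δ) = 2.4264 × 0.115 = 0.2790.

s ≈ 0.279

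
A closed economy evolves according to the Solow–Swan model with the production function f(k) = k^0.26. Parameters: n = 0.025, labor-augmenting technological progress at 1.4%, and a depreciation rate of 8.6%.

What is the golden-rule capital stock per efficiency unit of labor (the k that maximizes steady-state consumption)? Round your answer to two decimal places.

The golden rule sets f'(k) = n + g + δ, i.e. α·k^(α−1) = n + g + δ.
So k^(1−α) = α / (n + g + δ) = 0.26 / 0.125 = 2.0800.
k_gold = 2.0800^(1/0.74) ≈ 2.6904

k_gold ≈ 2.69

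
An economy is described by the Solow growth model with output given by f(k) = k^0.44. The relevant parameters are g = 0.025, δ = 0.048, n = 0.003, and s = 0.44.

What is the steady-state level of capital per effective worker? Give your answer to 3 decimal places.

k* ≈ 23.007

In steady state, investment equals break-even investment: s·k^α = (n + g + δ)·k.
Rearranging, k^(1−α) = s / (n + g + δ).
k^0.56 = 0.44 / (0.003 + 0.025 + 0.048) = 0.44 / 0.076 = 5.7895
k* = 5.7895^(1/0.56) ≈ 23.0069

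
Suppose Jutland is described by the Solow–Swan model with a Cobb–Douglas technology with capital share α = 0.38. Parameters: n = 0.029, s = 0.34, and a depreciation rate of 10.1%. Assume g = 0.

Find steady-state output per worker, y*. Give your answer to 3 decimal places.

y* = 1.803

In steady state, investment equals break-even investment: s·k^α = (n + δ)·k.
Dividing both sides by k: k^(1−α) = s / (n + δ).
k^0.62 = 0.34 / (0.029 + 0.101) = 0.34 / 0.130 = 2.6154
k* = 2.6154^(1/0.62) ≈ 4.7146
y* = (k*)^α = 4.7146^0.38 ≈ 1.8026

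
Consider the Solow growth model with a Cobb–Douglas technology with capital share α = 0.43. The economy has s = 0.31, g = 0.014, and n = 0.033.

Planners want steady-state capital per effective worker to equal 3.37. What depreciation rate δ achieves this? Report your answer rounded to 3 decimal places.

δ ≈ 0.108

In steady state, investment equals break-even investment: s·k^α = (n + g + δ)·k.
So s / (n + g + δ) = (k*)^(1−α) = 3.37^0.57 = 1.9987.
Therefore n + g + δ = s / 1.9987 = 0.31 / 1.9987 = 0.1551, so δ = 0.1551 − 0.047 = 0.1081.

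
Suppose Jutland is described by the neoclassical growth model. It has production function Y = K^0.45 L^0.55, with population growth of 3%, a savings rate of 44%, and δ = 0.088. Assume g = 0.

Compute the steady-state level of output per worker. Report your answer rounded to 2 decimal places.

In steady state, investment equals break-even investment: s·k^α = (n + δ)·k.
Rearranging, k^(1−α) = s / (n + δ).
k^0.55 = 0.44 / (0.030 + 0.088) = 0.44 / 0.118 = 3.7288
k* = 3.7288^(1/0.55) ≈ 10.9450
y* = (k*)^α = 10.9450^0.45 ≈ 2.9353

y* ≈ 2.94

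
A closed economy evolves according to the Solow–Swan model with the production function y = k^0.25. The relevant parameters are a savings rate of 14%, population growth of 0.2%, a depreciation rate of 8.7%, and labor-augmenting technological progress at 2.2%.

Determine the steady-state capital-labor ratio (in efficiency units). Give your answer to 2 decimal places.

Steady state requires s·f(k) = (n + g + δ)·k, i.e. s·k^α = (n + g + δ)·k.
Dividing both sides by k: k^(1−α) = s / (n + g + δ).
k^0.75 = 0.14 / (0.002 + 0.022 + 0.087) = 0.14 / 0.111 = 1.2613
k* = 1.2613^(1/0.75) ≈ 1.3628

k* ≈ 1.36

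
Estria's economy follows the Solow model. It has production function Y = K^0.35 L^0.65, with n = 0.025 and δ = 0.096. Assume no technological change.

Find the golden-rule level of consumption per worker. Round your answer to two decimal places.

At the golden rule, f'(k) = n + δ, so α·k^(α−1) = n + δ and k_gold = (α/(n + δ))^(1/(1−α)).
k_gold = (0.35/0.121)^(1/0.65) = 2.8926^1.5385 ≈ 5.1250
c_gold = f(k_gold) − (n + δ)·k_gold = 1.7717 − 0.121×5.1250 ≈ 1.1516

c_gold ≈ 1.15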